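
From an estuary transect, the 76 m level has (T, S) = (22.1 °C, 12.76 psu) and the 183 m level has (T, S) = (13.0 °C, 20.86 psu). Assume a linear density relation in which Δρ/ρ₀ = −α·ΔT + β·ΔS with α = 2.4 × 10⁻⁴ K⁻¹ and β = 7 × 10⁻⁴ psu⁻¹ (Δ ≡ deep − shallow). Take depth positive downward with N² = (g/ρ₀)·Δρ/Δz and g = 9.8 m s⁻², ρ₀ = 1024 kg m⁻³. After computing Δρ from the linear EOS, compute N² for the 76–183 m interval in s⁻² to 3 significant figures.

7.19 × 10⁻⁴ s⁻²

ΔT = -9.1 K, ΔS = +8.10 psu (deep − shallow).
Δρ/ρ₀ = −αΔT + βΔS = 2.184 × 10⁻³ + 5.67 × 10⁻³ = 7.854 × 10⁻³, so Δρ ≈ 8.042 kg m⁻³.
N² = (g/ρ₀)·Δρ/Δz = g·(Δρ/ρ₀)/Δz = 9.8 × 7.854 × 10⁻³ / 107 = 7.1934 × 10⁻⁴ s⁻² ≈ 7.19 × 10⁻⁴ s⁻².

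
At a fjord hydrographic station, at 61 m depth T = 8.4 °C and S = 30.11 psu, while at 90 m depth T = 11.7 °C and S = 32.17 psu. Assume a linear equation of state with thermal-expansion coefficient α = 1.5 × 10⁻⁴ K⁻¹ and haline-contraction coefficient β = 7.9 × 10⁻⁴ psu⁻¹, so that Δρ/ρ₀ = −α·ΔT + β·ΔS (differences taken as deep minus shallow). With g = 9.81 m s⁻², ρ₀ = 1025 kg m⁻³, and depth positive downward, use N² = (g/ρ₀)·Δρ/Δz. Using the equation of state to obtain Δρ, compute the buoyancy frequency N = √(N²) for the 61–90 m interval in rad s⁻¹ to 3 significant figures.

ΔT = +3.3 K, ΔS = +2.06 psu (deep − shallow).
Δρ/ρ₀ = −αΔT + βΔS = -4.95 × 10⁻⁴ + 1.6274 × 10⁻³ = 1.1324 × 10⁻³, so Δρ ≈ 1.161 kg m⁻³.
N² = (g/ρ₀)·Δρ/Δz = g·(Δρ/ρ₀)/Δz = 9.81 × 1.1324 × 10⁻³ / 29 = 3.8306 × 10⁻⁴ s⁻².
N = √(3.8306 × 10⁻⁴) = 0.019572 rad s⁻¹ ≈ 0.0196 rad s⁻¹.

0.0196 rad s⁻¹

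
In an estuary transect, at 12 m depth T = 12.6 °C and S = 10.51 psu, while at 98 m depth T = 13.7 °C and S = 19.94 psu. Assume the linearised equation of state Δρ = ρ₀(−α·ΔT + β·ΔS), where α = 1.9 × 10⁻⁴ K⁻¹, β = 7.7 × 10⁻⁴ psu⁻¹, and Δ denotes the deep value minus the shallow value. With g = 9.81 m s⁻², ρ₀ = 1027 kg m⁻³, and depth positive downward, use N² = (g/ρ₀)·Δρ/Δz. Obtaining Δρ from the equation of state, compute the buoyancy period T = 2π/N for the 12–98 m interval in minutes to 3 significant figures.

3.69 min

ΔT = +1.1 K, ΔS = +9.43 psu (deep − shallow).
Δρ/ρ₀ = −αΔT + βΔS = -2.09 × 10⁻⁴ + 7.2611 × 10⁻³ = 7.0521 × 10⁻³, so Δρ ≈ 7.243 kg m⁻³.
N² = (g/ρ₀)·Δρ/Δz = g·(Δρ/ρ₀)/Δz = 9.81 × 7.0521 × 10⁻³ / 86 = 8.0443 × 10⁻⁴ s⁻².
N = √(8.0443 × 10⁻⁴) = 0.028362 rad s⁻¹ → T = 2π/N = 221.54 s = 3.6923 min ≈ 3.69 min.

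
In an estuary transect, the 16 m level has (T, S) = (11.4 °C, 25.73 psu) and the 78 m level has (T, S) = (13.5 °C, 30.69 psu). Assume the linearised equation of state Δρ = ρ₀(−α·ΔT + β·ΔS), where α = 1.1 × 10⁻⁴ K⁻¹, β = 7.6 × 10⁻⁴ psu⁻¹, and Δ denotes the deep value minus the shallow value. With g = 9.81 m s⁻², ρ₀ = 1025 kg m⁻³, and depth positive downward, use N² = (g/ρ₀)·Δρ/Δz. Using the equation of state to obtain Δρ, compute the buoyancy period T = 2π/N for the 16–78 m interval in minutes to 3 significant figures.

ΔT = +2.1 K, ΔS = +4.96 psu (deep − shallow).
Δρ/ρ₀ = −αΔT + βΔS = -2.31 × 10⁻⁴ + 3.7696 × 10⁻³ = 3.5386 × 10⁻³, so Δρ ≈ 3.627 kg m⁻³.
N² = (g/ρ₀)·Δρ/Δz = g·(Δρ/ρ₀)/Δz = 9.81 × 3.5386 × 10⁻³ / 62 = 5.5990 × 10⁻⁴ s⁻².
N = √(5.5990 × 10⁻⁴) = 0.023662 rad s⁻¹ → T = 2π/N = 265.54 s = 4.4257 min ≈ 4.43 min.

4.43 min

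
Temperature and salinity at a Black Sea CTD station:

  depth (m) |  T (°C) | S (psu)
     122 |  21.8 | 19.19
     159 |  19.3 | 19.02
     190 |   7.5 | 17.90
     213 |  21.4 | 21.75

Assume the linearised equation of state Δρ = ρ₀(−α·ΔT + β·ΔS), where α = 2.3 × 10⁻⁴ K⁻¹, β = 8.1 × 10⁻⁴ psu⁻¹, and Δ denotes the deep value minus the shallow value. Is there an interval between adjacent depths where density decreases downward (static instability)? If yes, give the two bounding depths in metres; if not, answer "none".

Evaluate Δρ/ρ₀ = −αΔT + βΔS across each adjacent pair:
  122–159 m: −αΔT+βΔS = −(2.3 × 10⁻⁴)(-2.5)+(8.1 × 10⁻⁴)(-0.17) = 4.4 × 10⁻⁴ → stable
  159–190 m: −αΔT+βΔS = −(2.3 × 10⁻⁴)(-11.8)+(8.1 × 10⁻⁴)(-1.12) = 1.8 × 10⁻³ → stable
  190–213 m: −αΔT+βΔS = −(2.3 × 10⁻⁴)(+13.9)+(8.1 × 10⁻⁴)(+3.85) = -7.9 × 10⁻⁵ → UNSTABLE
The 190–213 m interval has Δρ < 0: lighter water underlies denser water.

190–213 m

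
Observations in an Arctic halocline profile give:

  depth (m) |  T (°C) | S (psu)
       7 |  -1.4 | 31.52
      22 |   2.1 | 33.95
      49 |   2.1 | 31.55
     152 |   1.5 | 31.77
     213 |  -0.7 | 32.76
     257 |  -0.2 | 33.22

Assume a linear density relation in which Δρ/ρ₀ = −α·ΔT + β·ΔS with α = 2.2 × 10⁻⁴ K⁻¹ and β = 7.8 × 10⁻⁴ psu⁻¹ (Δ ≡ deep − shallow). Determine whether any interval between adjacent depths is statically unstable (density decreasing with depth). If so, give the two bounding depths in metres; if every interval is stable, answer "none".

22–49 m

Evaluate Δρ/ρ₀ = −αΔT + βΔS across each adjacent pair:
  7–22 m: −αΔT+βΔS = −(2.2 × 10⁻⁴)(+3.5)+(7.8 × 10⁻⁴)(+2.43) = 1.1 × 10⁻³ → stable
  22–49 m: −αΔT+βΔS = −(2.2 × 10⁻⁴)(+0.0)+(7.8 × 10⁻⁴)(-2.40) = -1.9 × 10⁻³ → UNSTABLE
  49–152 m: −αΔT+βΔS = −(2.2 × 10⁻⁴)(-0.6)+(7.8 × 10⁻⁴)(+0.22) = 3.0 × 10⁻⁴ → stable
  152–213 m: −αΔT+βΔS = −(2.2 × 10⁻⁴)(-2.2)+(7.8 × 10⁻⁴)(+0.99) = 1.3 × 10⁻³ → stable
  213–257 m: −αΔT+βΔS = −(2.2 × 10⁻⁴)(+0.5)+(7.8 × 10⁻⁴)(+0.46) = 2.5 × 10⁻⁴ → stable
The 22–49 m interval has Δρ < 0: lighter water underlies denser water.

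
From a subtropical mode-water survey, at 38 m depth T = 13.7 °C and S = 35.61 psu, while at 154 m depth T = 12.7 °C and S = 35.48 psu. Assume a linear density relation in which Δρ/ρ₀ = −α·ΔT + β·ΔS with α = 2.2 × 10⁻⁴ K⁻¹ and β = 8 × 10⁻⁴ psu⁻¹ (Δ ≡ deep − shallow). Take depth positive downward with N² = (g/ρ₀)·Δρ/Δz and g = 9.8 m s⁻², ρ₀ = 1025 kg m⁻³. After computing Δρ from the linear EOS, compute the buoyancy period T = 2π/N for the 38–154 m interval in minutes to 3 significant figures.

33.5 min

ΔT = -1.0 K, ΔS = -0.13 psu (deep − shallow).
Δρ/ρ₀ = −αΔT + βΔS = 2.20 × 10⁻⁴ − 1.04 × 10⁻⁴ = 1.16 × 10⁻⁴, so Δρ ≈ 0.1189 kg m⁻³.
N² = (g/ρ₀)·Δρ/Δz = g·(Δρ/ρ₀)/Δz = 9.8 × 1.16 × 10⁻⁴ / 116 = 9.8000 × 10⁻⁶ s⁻².
N = √(9.8000 × 10⁻⁶) = 3.1305 × 10⁻³ rad s⁻¹ → T = 2π/N = 2.0071 × 10³ s = 33.452 min ≈ 33.5 min.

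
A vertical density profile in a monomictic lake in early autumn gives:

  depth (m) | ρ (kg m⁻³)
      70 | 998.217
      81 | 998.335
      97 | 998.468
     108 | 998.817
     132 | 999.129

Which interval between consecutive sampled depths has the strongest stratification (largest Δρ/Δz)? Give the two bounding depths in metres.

97–108 m

Compute the density gradient over each adjacent pair:
  70–81 m: Δρ/Δz = 0.118/11 = 0.011 kg m⁻⁴
  81–97 m: Δρ/Δz = 0.133/16 = 8.3 × 10⁻³ kg m⁻⁴
  97–108 m: Δρ/Δz = 0.349/11 = 0.032 kg m⁻⁴
  108–132 m: Δρ/Δz = 0.312/24 = 0.013 kg m⁻⁴
The largest gradient is in the 97–108 m interval — the pycnocline.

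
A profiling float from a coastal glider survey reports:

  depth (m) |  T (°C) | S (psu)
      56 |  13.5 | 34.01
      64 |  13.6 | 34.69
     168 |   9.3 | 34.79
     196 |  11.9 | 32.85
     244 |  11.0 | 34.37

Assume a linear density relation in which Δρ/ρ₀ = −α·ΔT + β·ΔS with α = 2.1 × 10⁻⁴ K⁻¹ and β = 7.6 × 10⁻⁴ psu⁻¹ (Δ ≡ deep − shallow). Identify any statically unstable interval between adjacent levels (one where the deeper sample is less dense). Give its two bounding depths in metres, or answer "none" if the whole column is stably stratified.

Evaluate Δρ/ρ₀ = −αΔT + βΔS across each adjacent pair:
  56–64 m: −αΔT+βΔS = −(2.1 × 10⁻⁴)(+0.1)+(7.6 × 10⁻⁴)(+0.68) = 5.0 × 10⁻⁴ → stable
  64–168 m: −αΔT+βΔS = −(2.1 × 10⁻⁴)(-4.3)+(7.6 × 10⁻⁴)(+0.10) = 9.8 × 10⁻⁴ → stable
  168–196 m: −αΔT+βΔS = −(2.1 × 10⁻⁴)(+2.6)+(7.6 × 10⁻⁴)(-1.94) = -2.0 × 10⁻³ → UNSTABLE
  196–244 m: −αΔT+βΔS = −(2.1 × 10⁻⁴)(-0.9)+(7.6 × 10⁻⁴)(+1.52) = 1.3 × 10⁻³ → stable
The 168–196 m interval has Δρ < 0: lighter water underlies denser water.

168–196 m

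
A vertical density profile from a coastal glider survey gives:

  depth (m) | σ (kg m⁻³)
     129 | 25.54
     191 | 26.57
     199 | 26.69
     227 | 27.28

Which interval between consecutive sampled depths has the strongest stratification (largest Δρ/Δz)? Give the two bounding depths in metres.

199–227 m

Compute the density gradient over each adjacent pair:
  129–191 m: Δρ/Δz = 1.03/62 = 0.017 kg m⁻⁴
  191–199 m: Δρ/Δz = 0.12/8 = 0.015 kg m⁻⁴
  199–227 m: Δρ/Δz = 0.59/28 = 0.021 kg m⁻⁴
The largest gradient is in the 199–227 m interval — the pycnocline.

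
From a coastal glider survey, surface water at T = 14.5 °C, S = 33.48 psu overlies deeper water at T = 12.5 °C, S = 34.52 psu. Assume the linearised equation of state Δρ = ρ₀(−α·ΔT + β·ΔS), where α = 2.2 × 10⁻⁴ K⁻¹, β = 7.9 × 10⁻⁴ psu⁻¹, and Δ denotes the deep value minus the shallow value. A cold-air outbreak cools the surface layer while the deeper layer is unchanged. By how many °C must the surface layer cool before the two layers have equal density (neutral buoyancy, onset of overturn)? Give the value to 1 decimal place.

5.7 °C

Neutral buoyancy requires Δρ = 0, i.e. −α(T_deep − T_surf′) + β(S_deep − S_surf) = 0.
T_surf′ = T_deep − (β/α)·ΔS = 12.5 − (7.9 × 10⁻⁴/2.2 × 10⁻⁴)·(+1.04) = 8.765 °C.
Cooling required: 14.5 − (8.765) = 5.735 °C.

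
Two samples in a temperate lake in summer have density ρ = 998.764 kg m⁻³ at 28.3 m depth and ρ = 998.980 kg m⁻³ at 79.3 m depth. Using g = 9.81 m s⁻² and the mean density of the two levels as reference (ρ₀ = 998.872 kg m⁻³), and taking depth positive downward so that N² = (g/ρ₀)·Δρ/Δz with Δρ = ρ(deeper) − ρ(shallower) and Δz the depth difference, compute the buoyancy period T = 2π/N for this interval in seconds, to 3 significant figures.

Δρ = 998.980 − 998.764 = 0.216 kg m⁻³ over Δz = 79.3 − 28.3 = 51 m.
N² = (9.81/998.872) × (0.216/51) = 4.1595 × 10⁻⁵ s⁻².
N = √(4.1595 × 10⁻⁵) = 6.4494 × 10⁻³ rad s⁻¹, so T = 2π/N = 974.23 s ≈ 974 s.

974 s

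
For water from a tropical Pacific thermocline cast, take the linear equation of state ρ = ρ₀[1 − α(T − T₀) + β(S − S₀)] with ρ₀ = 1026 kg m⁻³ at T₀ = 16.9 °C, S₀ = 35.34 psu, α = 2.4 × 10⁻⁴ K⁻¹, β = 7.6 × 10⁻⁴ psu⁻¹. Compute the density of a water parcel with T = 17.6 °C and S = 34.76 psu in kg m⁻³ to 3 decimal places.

1025.375 kg m⁻³

T − T₀ = +0.7 K, S − S₀ = -0.58 psu.
Bracket = 1 − α·(+0.7) + β·(-0.58) = 1 + (-6.088 × 10⁻⁴) = 0.9993912.
ρ = 1026 × 0.9993912 = 1025.375 kg m⁻³.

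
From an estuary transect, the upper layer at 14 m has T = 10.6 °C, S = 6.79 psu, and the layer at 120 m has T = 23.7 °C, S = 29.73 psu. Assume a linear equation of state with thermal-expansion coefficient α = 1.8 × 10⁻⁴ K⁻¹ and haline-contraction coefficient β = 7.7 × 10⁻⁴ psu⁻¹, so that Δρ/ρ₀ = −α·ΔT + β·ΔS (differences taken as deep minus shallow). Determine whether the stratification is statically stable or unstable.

stable

ΔT = 23.7 − 10.6 = +13.1 K and ΔS = 29.73 − 6.79 = +22.94 psu (deep − shallow).
−αΔT = -2.358 × 10⁻³; βΔS = 0.0176638; sum Δρ/ρ₀ = 0.0153058.
Δρ/ρ₀ > 0, so Δρ > 0: deeper water is denser → statically stable.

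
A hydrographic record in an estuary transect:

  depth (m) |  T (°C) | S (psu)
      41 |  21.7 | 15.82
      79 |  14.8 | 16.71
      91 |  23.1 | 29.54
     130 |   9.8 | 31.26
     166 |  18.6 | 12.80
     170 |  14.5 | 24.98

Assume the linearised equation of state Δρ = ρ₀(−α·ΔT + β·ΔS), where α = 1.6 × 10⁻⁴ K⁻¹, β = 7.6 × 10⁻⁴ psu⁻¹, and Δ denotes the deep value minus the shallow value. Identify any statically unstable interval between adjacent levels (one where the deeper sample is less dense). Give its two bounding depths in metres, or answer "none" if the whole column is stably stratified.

130–166 m

Evaluate Δρ/ρ₀ = −αΔT + βΔS across each adjacent pair:
  41–79 m: −αΔT+βΔS = −(1.6 × 10⁻⁴)(-6.9)+(7.6 × 10⁻⁴)(+0.89) = 1.8 × 10⁻³ → stable
  79–91 m: −αΔT+βΔS = −(1.6 × 10⁻⁴)(+8.3)+(7.6 × 10⁻⁴)(+12.83) = 8.4 × 10⁻³ → stable
  91–130 m: −αΔT+βΔS = −(1.6 × 10⁻⁴)(-13.3)+(7.6 × 10⁻⁴)(+1.72) = 3.4 × 10⁻³ → stable
  130–166 m: −αΔT+βΔS = −(1.6 × 10⁻⁴)(+8.8)+(7.6 × 10⁻⁴)(-18.46) = -0.015 → UNSTABLE
  166–170 m: −αΔT+βΔS = −(1.6 × 10⁻⁴)(-4.1)+(7.6 × 10⁻⁴)(+12.18) = 9.9 × 10⁻³ → stable
The 130–166 m interval has Δρ < 0: lighter water underlies denser water.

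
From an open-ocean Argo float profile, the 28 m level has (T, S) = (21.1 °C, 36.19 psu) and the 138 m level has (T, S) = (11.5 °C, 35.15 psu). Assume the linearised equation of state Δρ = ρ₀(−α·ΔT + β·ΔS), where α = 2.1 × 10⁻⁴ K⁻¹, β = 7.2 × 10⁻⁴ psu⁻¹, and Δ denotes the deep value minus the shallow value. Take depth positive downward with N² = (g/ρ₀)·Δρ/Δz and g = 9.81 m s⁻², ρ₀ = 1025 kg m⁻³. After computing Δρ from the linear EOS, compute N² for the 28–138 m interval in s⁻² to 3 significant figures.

ΔT = -9.6 K, ΔS = -1.04 psu (deep − shallow).
Δρ/ρ₀ = −αΔT + βΔS = 2.016 × 10⁻³ − 7.488 × 10⁻⁴ = 1.2672 × 10⁻³, so Δρ ≈ 1.299 kg m⁻³.
N² = (g/ρ₀)·Δρ/Δz = g·(Δρ/ρ₀)/Δz = 9.81 × 1.2672 × 10⁻³ / 110 = 1.1301 × 10⁻⁴ s⁻² ≈ 1.13 × 10⁻⁴ s⁻².

1.13 × 10⁻⁴ s⁻²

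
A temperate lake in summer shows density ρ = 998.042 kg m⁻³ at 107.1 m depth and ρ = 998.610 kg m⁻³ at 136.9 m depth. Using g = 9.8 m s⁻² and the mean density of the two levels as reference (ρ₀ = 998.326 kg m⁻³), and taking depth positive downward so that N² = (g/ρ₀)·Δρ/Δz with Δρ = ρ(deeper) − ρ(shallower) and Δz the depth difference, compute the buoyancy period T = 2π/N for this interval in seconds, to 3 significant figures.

Δρ = 998.610 − 998.042 = 0.568 kg m⁻³ over Δz = 136.9 − 107.1 = 29.8 m.
N² = (9.8/998.326) × (0.568/29.8) = 1.8711 × 10⁻⁴ s⁻².
N = √(1.8711 × 10⁻⁴) = 0.013679 rad s⁻¹, so T = 2π/N = 459.33 s ≈ 459 s.

459 s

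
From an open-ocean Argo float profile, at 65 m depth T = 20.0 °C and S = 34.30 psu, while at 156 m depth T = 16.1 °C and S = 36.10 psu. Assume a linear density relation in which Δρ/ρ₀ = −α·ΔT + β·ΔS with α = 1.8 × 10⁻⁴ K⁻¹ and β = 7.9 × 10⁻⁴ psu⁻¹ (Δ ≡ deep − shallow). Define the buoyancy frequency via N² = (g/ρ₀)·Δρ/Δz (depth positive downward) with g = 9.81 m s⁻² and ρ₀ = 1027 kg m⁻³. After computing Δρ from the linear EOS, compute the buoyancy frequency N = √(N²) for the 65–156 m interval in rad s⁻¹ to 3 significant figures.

ΔT = -3.9 K, ΔS = +1.80 psu (deep − shallow).
Δρ/ρ₀ = −αΔT + βΔS = 7.02 × 10⁻⁴ + 1.422 × 10⁻³ = 2.124 × 10⁻³, so Δρ ≈ 2.181 kg m⁻³.
N² = (g/ρ₀)·Δρ/Δz = g·(Δρ/ρ₀)/Δz = 9.81 × 2.124 × 10⁻³ / 91 = 2.2897 × 10⁻⁴ s⁻².
N = √(2.2897 × 10⁻⁴) = 0.015132 rad s⁻¹ ≈ 0.0151 rad s⁻¹.

0.0151 rad s⁻¹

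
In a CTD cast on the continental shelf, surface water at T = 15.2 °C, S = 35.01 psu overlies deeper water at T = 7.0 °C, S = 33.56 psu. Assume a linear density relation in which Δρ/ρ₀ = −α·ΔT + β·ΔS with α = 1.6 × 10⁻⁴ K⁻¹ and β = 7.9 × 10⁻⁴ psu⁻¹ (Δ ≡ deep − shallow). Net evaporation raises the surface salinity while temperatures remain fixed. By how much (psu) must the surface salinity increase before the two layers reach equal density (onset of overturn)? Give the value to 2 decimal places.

0.21 psu

Neutral buoyancy requires −α(T_deep − T_surf) + β(S_deep − S_surf′) = 0.
S_surf′ = S_deep − (α/β)·ΔT = 33.56 − (1.6 × 10⁻⁴/7.9 × 10⁻⁴)·(-8.2) = 35.2208 psu.
Increase required: 35.2208 − 35.01 = 0.2108 psu.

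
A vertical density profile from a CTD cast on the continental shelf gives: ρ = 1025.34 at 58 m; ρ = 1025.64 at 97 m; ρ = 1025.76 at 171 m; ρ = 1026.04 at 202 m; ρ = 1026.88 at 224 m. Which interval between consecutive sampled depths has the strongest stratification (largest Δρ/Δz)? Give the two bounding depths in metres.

Compute the density gradient over each adjacent pair:
  58–97 m: Δρ/Δz = 0.30/39 = 7.7 × 10⁻³ kg m⁻⁴
  97–171 m: Δρ/Δz = 0.12/74 = 1.6 × 10⁻³ kg m⁻⁴
  171–202 m: Δρ/Δz = 0.28/31 = 9.0 × 10⁻³ kg m⁻⁴
  202–224 m: Δρ/Δz = 0.84/22 = 0.038 kg m⁻⁴
The largest gradient is in the 202–224 m interval — the pycnocline.

202–224 m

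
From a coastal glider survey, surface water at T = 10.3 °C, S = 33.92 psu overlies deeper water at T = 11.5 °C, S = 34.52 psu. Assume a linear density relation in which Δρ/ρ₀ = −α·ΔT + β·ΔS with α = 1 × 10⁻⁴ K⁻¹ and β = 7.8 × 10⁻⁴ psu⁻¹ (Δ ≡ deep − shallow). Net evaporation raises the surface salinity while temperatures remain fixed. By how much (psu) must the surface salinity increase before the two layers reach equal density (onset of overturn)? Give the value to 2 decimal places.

Neutral buoyancy requires −α(T_deep − T_surf) + β(S_deep − S_surf′) = 0.
S_surf′ = S_deep − (α/β)·ΔT = 34.52 − (1 × 10⁻⁴/7.8 × 10⁻⁴)·(+1.2) = 34.3662 psu.
Increase required: 34.3662 − 33.92 = 0.4462 psu.

0.45 psu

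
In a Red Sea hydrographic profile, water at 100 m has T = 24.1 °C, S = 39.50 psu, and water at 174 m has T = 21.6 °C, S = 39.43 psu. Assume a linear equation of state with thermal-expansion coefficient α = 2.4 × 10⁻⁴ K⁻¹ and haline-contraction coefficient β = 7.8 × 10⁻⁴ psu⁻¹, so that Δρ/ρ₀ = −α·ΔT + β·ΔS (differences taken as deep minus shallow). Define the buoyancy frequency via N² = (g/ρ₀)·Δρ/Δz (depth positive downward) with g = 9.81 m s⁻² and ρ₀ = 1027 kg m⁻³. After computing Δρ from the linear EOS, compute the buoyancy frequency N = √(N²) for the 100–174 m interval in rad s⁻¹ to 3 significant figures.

ΔT = -2.5 K, ΔS = -0.07 psu (deep − shallow).
Δρ/ρ₀ = −αΔT + βΔS = 6.00 × 10⁻⁴ − 5.46 × 10⁻⁵ = 5.454 × 10⁻⁴, so Δρ ≈ 0.5601 kg m⁻³.
N² = (g/ρ₀)·Δρ/Δz = g·(Δρ/ρ₀)/Δz = 9.81 × 5.454 × 10⁻⁴ / 74 = 7.2302 × 10⁻⁵ s⁻².
N = √(7.2302 × 10⁻⁵) = 8.5031 × 10⁻³ rad s⁻¹ ≈ 8.50 × 10⁻³ rad s⁻¹.

8.50 × 10⁻³ rad s⁻¹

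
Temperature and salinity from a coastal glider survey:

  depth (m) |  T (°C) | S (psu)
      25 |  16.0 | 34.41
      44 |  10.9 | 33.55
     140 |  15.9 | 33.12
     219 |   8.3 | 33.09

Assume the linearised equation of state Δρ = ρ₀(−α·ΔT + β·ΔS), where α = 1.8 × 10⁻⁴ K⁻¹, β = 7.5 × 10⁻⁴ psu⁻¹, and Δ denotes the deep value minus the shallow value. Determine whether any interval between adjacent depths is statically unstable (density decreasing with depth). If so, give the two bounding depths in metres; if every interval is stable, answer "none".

Evaluate Δρ/ρ₀ = −αΔT + βΔS across each adjacent pair:
  25–44 m: −αΔT+βΔS = −(1.8 × 10⁻⁴)(-5.1)+(7.5 × 10⁻⁴)(-0.86) = 2.7 × 10⁻⁴ → stable
  44–140 m: −αΔT+βΔS = −(1.8 × 10⁻⁴)(+5.0)+(7.5 × 10⁻⁴)(-0.43) = -1.2 × 10⁻³ → UNSTABLE
  140–219 m: −αΔT+βΔS = −(1.8 × 10⁻⁴)(-7.6)+(7.5 × 10⁻⁴)(-0.03) = 1.3 × 10⁻³ → stable
The 44–140 m interval has Δρ < 0: lighter water underlies denser water.

44–140 m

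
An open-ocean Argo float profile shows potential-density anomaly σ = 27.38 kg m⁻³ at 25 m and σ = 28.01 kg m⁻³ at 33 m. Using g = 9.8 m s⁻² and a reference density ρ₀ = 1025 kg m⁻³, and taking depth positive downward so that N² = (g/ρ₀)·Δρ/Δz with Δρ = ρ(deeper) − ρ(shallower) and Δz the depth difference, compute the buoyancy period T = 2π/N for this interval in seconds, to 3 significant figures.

229 s

Δρ = 1028.01 − 1027.38 = 0.63 kg m⁻³ over Δz = 33 − 25 = 8 m.
N² = (9.8/1025) × (0.63/8) = 7.5293 × 10⁻⁴ s⁻².
N = √(7.5293 × 10⁻⁴) = 0.027440 rad s⁻¹, so T = 2π/N = 228.98 s ≈ 229 s.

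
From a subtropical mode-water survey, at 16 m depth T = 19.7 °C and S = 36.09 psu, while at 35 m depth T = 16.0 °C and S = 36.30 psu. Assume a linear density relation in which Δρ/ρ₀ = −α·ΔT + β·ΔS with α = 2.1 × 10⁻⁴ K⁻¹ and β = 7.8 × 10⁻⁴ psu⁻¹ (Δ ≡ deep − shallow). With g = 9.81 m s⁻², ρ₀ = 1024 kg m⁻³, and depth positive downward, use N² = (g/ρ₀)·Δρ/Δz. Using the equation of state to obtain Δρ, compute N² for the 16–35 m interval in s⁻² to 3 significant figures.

ΔT = -3.7 K, ΔS = +0.21 psu (deep − shallow).
Δρ/ρ₀ = −αΔT + βΔS = 7.77 × 10⁻⁴ + 1.638 × 10⁻⁴ = 9.408 × 10⁻⁴, so Δρ ≈ 0.9634 kg m⁻³.
N² = (g/ρ₀)·Δρ/Δz = g·(Δρ/ρ₀)/Δz = 9.81 × 9.408 × 10⁻⁴ / 19 = 4.8575 × 10⁻⁴ s⁻² ≈ 4.86 × 10⁻⁴ s⁻².

4.86 × 10⁻⁴ s⁻²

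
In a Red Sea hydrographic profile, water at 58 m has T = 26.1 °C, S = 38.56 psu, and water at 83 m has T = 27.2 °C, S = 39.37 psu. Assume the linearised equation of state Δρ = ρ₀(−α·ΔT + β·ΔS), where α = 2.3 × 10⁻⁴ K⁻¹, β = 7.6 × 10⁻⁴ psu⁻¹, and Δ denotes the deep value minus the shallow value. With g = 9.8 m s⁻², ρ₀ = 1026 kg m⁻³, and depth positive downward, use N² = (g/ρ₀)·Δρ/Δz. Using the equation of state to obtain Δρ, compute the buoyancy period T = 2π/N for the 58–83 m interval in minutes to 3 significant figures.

8.78 min

ΔT = +1.1 K, ΔS = +0.81 psu (deep − shallow).
Δρ/ρ₀ = −αΔT + βΔS = -2.53 × 10⁻⁴ + 6.156 × 10⁻⁴ = 3.626 × 10⁻⁴, so Δρ ≈ 0.3720 kg m⁻³.
N² = (g/ρ₀)·Δρ/Δz = g·(Δρ/ρ₀)/Δz = 9.8 × 3.626 × 10⁻⁴ / 25 = 1.4214 × 10⁻⁴ s⁻².
N = √(1.4214 × 10⁻⁴) = 0.011922 rad s⁻¹ → T = 2π/N = 527.02 s = 8.7837 min ≈ 8.78 min.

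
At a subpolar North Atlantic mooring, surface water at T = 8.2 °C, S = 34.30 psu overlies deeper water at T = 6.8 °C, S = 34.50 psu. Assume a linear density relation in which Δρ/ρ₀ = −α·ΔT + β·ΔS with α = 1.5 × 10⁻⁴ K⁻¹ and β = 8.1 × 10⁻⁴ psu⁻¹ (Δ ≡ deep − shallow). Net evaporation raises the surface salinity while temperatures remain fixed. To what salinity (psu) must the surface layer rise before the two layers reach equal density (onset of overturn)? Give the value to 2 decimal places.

34.76 psu

Neutral buoyancy requires −α(T_deep − T_surf) + β(S_deep − S_surf′) = 0.
S_surf′ = S_deep − (α/β)·ΔT = 34.50 − (1.5 × 10⁻⁴/8.1 × 10⁻⁴)·(-1.4) = 34.7593 psu.
Increase required: 34.7593 − 34.30 = 0.4593 psu.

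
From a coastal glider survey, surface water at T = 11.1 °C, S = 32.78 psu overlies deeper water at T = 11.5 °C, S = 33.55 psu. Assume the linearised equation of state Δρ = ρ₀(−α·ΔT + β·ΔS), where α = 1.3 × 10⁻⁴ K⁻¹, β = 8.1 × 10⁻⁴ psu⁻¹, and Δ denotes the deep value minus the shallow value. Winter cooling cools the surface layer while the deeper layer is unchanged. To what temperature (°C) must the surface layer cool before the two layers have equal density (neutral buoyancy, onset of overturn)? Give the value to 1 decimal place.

6.7 °C

Neutral buoyancy requires Δρ = 0, i.e. −α(T_deep − T_surf′) + β(S_deep − S_surf) = 0.
T_surf′ = T_deep − (β/α)·ΔS = 11.5 − (8.1 × 10⁻⁴/1.3 × 10⁻⁴)·(+0.77) = 6.702 °C.
Cooling required: 11.1 − (6.702) = 4.398 °C.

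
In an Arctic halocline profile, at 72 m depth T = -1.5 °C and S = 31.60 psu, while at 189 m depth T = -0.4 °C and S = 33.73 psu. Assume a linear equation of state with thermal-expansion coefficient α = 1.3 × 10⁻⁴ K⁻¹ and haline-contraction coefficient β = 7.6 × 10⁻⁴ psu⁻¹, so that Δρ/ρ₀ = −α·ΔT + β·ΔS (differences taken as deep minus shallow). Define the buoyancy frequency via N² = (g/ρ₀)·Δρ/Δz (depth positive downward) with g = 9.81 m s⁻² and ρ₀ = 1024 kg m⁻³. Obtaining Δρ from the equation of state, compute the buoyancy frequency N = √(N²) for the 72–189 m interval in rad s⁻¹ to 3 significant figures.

0.0111 rad s⁻¹

ΔT = +1.1 K, ΔS = +2.13 psu (deep − shallow).
Δρ/ρ₀ = −αΔT + βΔS = -1.43 × 10⁻⁴ + 1.6188 × 10⁻³ = 1.4758 × 10⁻³, so Δρ ≈ 1.511 kg m⁻³.
N² = (g/ρ₀)·Δρ/Δz = g·(Δρ/ρ₀)/Δz = 9.81 × 1.4758 × 10⁻³ / 117 = 1.2374 × 10⁻⁴ s⁻².
N = √(1.2374 × 10⁻⁴) = 0.011124 rad s⁻¹ ≈ 0.0111 rad s⁻¹.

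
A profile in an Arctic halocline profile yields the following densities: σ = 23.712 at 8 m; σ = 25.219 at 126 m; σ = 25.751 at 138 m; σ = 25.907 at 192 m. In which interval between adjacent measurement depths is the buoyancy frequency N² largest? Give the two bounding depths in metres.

126–138 m

Compute the density gradient over each adjacent pair:
  8–126 m: Δρ/Δz = 1.507/118 = 0.013 kg m⁻⁴
  126–138 m: Δρ/Δz = 0.532/12 = 0.044 kg m⁻⁴
  138–192 m: Δρ/Δz = 0.156/54 = 2.9 × 10⁻³ kg m⁻⁴
The largest gradient is in the 126–138 m interval — the pycnocline.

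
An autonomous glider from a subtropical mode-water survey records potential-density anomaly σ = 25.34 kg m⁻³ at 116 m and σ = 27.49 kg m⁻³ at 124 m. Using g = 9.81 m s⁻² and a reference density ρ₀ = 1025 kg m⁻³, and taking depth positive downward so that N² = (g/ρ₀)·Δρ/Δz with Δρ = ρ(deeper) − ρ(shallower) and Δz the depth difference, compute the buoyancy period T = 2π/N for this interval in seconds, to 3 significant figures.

124 s

Δρ = 1027.49 − 1025.34 = 2.15 kg m⁻³ over Δz = 124 − 116 = 8 m.
N² = (9.81/1025) × (2.15/8) = 2.5721 × 10⁻³ s⁻².
N = √(2.5721 × 10⁻³) = 0.050716 rad s⁻¹, so T = 2π/N = 123.89 s ≈ 124 s.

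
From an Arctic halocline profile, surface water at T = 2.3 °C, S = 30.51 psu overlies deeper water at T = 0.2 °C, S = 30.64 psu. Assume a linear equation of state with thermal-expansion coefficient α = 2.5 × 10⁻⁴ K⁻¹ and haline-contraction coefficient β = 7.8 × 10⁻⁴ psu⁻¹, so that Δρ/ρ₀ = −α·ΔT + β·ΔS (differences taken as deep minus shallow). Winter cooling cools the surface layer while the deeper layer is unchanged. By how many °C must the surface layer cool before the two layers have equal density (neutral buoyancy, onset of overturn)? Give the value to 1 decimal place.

Neutral buoyancy requires Δρ = 0, i.e. −α(T_deep − T_surf′) + β(S_deep − S_surf) = 0.
T_surf′ = T_deep − (β/α)·ΔS = 0.2 − (7.8 × 10⁻⁴/2.5 × 10⁻⁴)·(+0.13) = -0.206 °C.
Cooling required: 2.3 − (-0.206) = 2.506 °C.

2.5 °C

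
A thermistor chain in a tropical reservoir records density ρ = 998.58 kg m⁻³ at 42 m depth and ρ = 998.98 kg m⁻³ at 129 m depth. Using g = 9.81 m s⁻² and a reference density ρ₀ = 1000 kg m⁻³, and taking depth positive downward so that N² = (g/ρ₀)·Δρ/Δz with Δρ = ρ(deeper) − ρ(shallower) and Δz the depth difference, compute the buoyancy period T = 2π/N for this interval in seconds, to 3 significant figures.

936 s

Δρ = 998.98 − 998.58 = 0.40 kg m⁻³ over Δz = 129 − 42 = 87 m.
N² = (9.81/1000) × (0.40/87) = 4.5103 × 10⁻⁵ s⁻².
N = √(4.5103 × 10⁻⁵) = 6.7159 × 10⁻³ rad s⁻¹, so T = 2π/N = 935.57 s ≈ 936 s.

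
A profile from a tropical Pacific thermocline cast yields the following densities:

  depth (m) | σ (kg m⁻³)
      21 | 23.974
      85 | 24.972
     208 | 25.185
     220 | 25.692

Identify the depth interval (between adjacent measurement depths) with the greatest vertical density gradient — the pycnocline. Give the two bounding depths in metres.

208–220 m

Compute the density gradient over each adjacent pair:
  21–85 m: Δρ/Δz = 0.998/64 = 0.016 kg m⁻⁴
  85–208 m: Δρ/Δz = 0.213/123 = 1.7 × 10⁻³ kg m⁻⁴
  208–220 m: Δρ/Δz = 0.507/12 = 0.042 kg m⁻⁴
The largest gradient is in the 208–220 m interval — the pycnocline.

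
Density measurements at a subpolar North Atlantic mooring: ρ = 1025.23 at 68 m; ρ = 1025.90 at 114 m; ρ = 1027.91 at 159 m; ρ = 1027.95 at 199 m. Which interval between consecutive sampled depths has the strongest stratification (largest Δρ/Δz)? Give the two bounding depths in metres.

114–159 m

Compute the density gradient over each adjacent pair:
  68–114 m: Δρ/Δz = 0.67/46 = 0.015 kg m⁻⁴
  114–159 m: Δρ/Δz = 2.01/45 = 0.045 kg m⁻⁴
  159–199 m: Δρ/Δz = 0.04/40 = 1.0 × 10⁻³ kg m⁻⁴
The largest gradient is in the 114–159 m interval — the pycnocline.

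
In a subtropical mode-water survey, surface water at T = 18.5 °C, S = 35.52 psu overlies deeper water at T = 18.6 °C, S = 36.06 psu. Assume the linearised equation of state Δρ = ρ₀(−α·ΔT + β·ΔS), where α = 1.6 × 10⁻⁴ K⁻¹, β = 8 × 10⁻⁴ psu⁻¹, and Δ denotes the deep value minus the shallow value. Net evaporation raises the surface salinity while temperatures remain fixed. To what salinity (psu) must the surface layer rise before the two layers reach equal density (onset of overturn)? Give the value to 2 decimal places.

Neutral buoyancy requires −α(T_deep − T_surf) + β(S_deep − S_surf′) = 0.
S_surf′ = S_deep − (α/β)·ΔT = 36.06 − (1.6 × 10⁻⁴/8 × 10⁻⁴)·(+0.1) = 36.0400 psu.
Increase required: 36.0400 − 35.52 = 0.5200 psu.

36.04 psu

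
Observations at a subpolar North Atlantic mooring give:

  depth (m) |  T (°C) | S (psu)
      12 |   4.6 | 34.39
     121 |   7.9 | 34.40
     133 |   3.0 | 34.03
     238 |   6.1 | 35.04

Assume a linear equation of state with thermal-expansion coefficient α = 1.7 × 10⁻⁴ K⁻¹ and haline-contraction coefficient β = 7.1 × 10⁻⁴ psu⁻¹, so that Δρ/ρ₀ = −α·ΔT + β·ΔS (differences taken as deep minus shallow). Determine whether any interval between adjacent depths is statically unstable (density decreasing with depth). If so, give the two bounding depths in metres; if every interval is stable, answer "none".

12–121 m

Evaluate Δρ/ρ₀ = −αΔT + βΔS across each adjacent pair:
  12–121 m: −αΔT+βΔS = −(1.7 × 10⁻⁴)(+3.3)+(7.1 × 10⁻⁴)(+0.01) = -5.5 × 10⁻⁴ → UNSTABLE
  121–133 m: −αΔT+βΔS = −(1.7 × 10⁻⁴)(-4.9)+(7.1 × 10⁻⁴)(-0.37) = 5.7 × 10⁻⁴ → stable
  133–238 m: −αΔT+βΔS = −(1.7 × 10⁻⁴)(+3.1)+(7.1 × 10⁻⁴)(+1.01) = 1.9 × 10⁻⁴ → stable
The 12–121 m interval has Δρ < 0: lighter water underlies denser water.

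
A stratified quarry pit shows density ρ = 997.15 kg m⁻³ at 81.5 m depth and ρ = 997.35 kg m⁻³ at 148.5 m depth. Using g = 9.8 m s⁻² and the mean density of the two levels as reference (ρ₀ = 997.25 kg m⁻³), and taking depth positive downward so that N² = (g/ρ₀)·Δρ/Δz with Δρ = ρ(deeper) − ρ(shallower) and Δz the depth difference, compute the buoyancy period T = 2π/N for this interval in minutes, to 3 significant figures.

19.3 min

Δρ = 997.35 − 997.15 = 0.20 kg m⁻³ over Δz = 148.5 − 81.5 = 67 m.
N² = (9.8/997.25) × (0.20/67) = 2.9334 × 10⁻⁵ s⁻².
N = √(2.9334 × 10⁻⁵) = 5.4161 × 10⁻³ rad s⁻¹, so T = 2π/N = 1.1601 × 10³ s = 19.335 min ≈ 19.3 min.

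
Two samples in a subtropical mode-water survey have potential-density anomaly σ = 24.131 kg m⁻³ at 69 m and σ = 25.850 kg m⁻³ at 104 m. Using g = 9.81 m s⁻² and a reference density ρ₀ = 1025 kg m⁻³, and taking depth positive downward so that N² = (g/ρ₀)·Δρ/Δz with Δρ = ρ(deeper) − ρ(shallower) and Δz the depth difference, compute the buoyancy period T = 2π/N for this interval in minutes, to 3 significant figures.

4.83 min

Δρ = 1025.850 − 1024.131 = 1.719 kg m⁻³ over Δz = 104 − 69 = 35 m.
N² = (9.81/1025) × (1.719/35) = 4.7006 × 10⁻⁴ s⁻².
N = √(4.7006 × 10⁻⁴) = 0.021681 rad s⁻¹, so T = 2π/N = 289.80 s = 4.8300 min ≈ 4.83 min.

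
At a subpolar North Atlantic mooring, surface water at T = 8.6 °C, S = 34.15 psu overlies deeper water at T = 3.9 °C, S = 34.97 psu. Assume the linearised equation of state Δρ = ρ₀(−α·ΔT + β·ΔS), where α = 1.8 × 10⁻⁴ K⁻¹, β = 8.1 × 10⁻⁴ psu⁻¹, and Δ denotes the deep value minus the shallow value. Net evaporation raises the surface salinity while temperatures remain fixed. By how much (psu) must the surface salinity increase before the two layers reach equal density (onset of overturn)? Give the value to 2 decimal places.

Neutral buoyancy requires −α(T_deep − T_surf) + β(S_deep − S_surf′) = 0.
S_surf′ = S_deep − (α/β)·ΔT = 34.97 − (1.8 × 10⁻⁴/8.1 × 10⁻⁴)·(-4.7) = 36.0144 psu.
Increase required: 36.0144 − 34.15 = 1.8644 psu.

1.86 psu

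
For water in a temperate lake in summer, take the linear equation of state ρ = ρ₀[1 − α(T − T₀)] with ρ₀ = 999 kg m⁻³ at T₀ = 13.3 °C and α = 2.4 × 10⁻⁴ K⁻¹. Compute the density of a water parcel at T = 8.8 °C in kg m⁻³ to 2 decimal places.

1000.08 kg m⁻³

T − T₀ = -4.5 K.
Bracket = 1 − α·(-4.5) = 1 + (1.08 × 10⁻³) = 1.0010800.
ρ = 999 × 1.0010800 = 1000.08 kg m⁻³.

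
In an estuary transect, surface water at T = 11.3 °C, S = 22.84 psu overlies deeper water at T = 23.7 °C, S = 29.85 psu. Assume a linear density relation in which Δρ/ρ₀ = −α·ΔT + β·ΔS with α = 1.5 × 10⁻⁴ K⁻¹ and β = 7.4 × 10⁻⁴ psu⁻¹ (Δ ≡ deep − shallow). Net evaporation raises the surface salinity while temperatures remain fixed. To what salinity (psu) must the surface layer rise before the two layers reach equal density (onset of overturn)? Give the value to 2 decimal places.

27.34 psu

Neutral buoyancy requires −α(T_deep − T_surf) + β(S_deep − S_surf′) = 0.
S_surf′ = S_deep − (α/β)·ΔT = 29.85 − (1.5 × 10⁻⁴/7.4 × 10⁻⁴)·(+12.4) = 27.3365 psu.
Increase required: 27.3365 − 22.84 = 4.4965 psu.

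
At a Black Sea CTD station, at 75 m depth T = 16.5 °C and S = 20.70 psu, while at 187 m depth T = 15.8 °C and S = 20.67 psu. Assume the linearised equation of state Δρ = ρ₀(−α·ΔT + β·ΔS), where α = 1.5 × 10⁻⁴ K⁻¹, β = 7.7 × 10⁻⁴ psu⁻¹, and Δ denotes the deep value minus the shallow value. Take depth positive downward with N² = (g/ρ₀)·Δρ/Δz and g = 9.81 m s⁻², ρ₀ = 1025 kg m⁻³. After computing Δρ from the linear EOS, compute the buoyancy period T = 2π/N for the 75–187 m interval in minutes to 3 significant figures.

39.1 min

ΔT = -0.7 K, ΔS = -0.03 psu (deep − shallow).
Δρ/ρ₀ = −αΔT + βΔS = 1.05 × 10⁻⁴ − 2.31 × 10⁻⁵ = 8.19 × 10⁻⁵, so Δρ ≈ 0.08395 kg m⁻³.
N² = (g/ρ₀)·Δρ/Δz = g·(Δρ/ρ₀)/Δz = 9.81 × 8.19 × 10⁻⁵ / 112 = 7.1736 × 10⁻⁶ s⁻².
N = √(7.1736 × 10⁻⁶) = 2.6784 × 10⁻³ rad s⁻¹ → T = 2π/N = 2.3459 × 10³ s = 39.098 min ≈ 39.1 min.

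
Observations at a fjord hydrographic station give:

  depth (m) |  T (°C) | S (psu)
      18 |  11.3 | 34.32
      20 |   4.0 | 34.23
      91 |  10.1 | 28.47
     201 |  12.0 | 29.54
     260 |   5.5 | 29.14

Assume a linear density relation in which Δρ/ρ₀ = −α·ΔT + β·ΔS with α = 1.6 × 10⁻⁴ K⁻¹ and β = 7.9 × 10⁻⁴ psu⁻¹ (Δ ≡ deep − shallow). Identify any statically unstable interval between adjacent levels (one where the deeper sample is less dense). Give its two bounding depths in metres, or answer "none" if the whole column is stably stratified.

20–91 m

Evaluate Δρ/ρ₀ = −αΔT + βΔS across each adjacent pair:
  18–20 m: −αΔT+βΔS = −(1.6 × 10⁻⁴)(-7.3)+(7.9 × 10⁻⁴)(-0.09) = 1.1 × 10⁻³ → stable
  20–91 m: −αΔT+βΔS = −(1.6 × 10⁻⁴)(+6.1)+(7.9 × 10⁻⁴)(-5.76) = -5.5 × 10⁻³ → UNSTABLE
  91–201 m: −αΔT+βΔS = −(1.6 × 10⁻⁴)(+1.9)+(7.9 × 10⁻⁴)(+1.07) = 5.4 × 10⁻⁴ → stable
  201–260 m: −αΔT+βΔS = −(1.6 × 10⁻⁴)(-6.5)+(7.9 × 10⁻⁴)(-0.40) = 7.2 × 10⁻⁴ → stable
The 20–91 m interval has Δρ < 0: lighter water underlies denser water.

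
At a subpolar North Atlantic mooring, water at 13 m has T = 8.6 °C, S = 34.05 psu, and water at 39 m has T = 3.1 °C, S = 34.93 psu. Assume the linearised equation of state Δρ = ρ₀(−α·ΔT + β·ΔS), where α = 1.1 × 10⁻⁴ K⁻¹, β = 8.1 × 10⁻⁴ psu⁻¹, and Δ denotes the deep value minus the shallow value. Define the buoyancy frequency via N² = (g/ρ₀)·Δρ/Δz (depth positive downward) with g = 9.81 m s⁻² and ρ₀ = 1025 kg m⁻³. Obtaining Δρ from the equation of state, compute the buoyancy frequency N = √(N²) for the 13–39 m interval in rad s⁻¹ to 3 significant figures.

ΔT = -5.5 K, ΔS = +0.88 psu (deep − shallow).
Δρ/ρ₀ = −αΔT + βΔS = 6.05 × 10⁻⁴ + 7.128 × 10⁻⁴ = 1.3178 × 10⁻³, so Δρ ≈ 1.351 kg m⁻³.
N² = (g/ρ₀)·Δρ/Δz = g·(Δρ/ρ₀)/Δz = 9.81 × 1.3178 × 10⁻³ / 26 = 4.9722 × 10⁻⁴ s⁻².
N = √(4.9722 × 10⁻⁴) = 0.022298 rad s⁻¹ ≈ 0.0223 rad s⁻¹.

0.0223 rad s⁻¹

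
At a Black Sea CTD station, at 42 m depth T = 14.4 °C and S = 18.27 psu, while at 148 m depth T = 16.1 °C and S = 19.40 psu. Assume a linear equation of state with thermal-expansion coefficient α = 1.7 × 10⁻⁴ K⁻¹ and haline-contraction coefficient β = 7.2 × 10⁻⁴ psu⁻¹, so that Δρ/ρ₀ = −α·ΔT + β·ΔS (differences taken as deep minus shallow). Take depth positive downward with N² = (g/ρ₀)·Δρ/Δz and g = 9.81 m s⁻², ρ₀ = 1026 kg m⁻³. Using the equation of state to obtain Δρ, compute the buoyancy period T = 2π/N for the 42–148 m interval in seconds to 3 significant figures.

902 s

ΔT = +1.7 K, ΔS = +1.13 psu (deep − shallow).
Δρ/ρ₀ = −αΔT + βΔS = -2.89 × 10⁻⁴ + 8.136 × 10⁻⁴ = 5.246 × 10⁻⁴, so Δρ ≈ 0.5382 kg m⁻³.
N² = (g/ρ₀)·Δρ/Δz = g·(Δρ/ρ₀)/Δz = 9.81 × 5.246 × 10⁻⁴ / 106 = 4.8550 × 10⁻⁵ s⁻².
N = √(4.8550 × 10⁻⁵) = 6.9678 × 10⁻³ rad s⁻¹ → T = 2π/N = 901.75 s ≈ 902 s.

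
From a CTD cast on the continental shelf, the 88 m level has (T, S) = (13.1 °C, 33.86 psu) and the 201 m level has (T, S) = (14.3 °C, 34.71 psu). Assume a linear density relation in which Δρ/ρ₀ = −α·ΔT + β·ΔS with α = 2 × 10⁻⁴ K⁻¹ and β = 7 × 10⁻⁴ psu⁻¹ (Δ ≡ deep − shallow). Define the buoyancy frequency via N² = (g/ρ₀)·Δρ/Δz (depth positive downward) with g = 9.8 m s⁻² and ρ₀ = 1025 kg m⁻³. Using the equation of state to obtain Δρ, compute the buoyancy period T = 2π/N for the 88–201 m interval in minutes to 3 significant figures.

18.9 min

ΔT = +1.2 K, ΔS = +0.85 psu (deep − shallow).
Δρ/ρ₀ = −αΔT + βΔS = -2.40 × 10⁻⁴ + 5.95 × 10⁻⁴ = 3.55 × 10⁻⁴, so Δρ ≈ 0.3639 kg m⁻³.
N² = (g/ρ₀)·Δρ/Δz = g·(Δρ/ρ₀)/Δz = 9.8 × 3.55 × 10⁻⁴ / 113 = 3.0788 × 10⁻⁵ s⁻².
N = √(3.0788 × 10⁻⁵) = 5.5487 × 10⁻³ rad s⁻¹ → T = 2π/N = 1.1324 × 10³ s = 18.873 min ≈ 18.9 min.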